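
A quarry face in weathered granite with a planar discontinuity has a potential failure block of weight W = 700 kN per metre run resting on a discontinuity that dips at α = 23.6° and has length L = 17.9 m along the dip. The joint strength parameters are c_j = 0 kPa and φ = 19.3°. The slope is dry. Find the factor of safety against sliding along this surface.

Resolving the block weight along and normal to the plane and applying the Mohr–Coulomb strength on the joint:
N' = W cosα = 700·cos23.6° = 641.5 kN/m
Driving force T = W sinα = 700·sin23.6° = 280.2 kN/m
Resisting force R = c_j·L + N'·tanφ = 0·17.9 + 641.5·tan19.3° = 0.0 + 224.6 = 224.6 kN/m
FS = R / T = 224.6 / 280.2 = 0.802

FS = 0.80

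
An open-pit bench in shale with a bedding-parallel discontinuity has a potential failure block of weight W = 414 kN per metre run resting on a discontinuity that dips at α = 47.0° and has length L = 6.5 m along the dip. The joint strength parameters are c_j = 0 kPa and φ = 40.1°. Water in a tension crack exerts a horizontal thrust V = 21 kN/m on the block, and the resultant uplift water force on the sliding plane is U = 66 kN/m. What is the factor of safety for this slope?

FS = 0.53

Resolving the block weight along and normal to the plane and applying the Mohr–Coulomb strength on the joint:
N' = W cosα − U − V sinα = 414·cos47.0° − 66 − 21·sin47.0° = 201.0 kN/m
Driving force T = W sinα + V cosα = 414·sin47.0° + 21·cos47.0° = 317.1 kN/m
Resisting force R = c_j·L + N'·tanφ = 0·6.5 + 201.0·tan40.1° = 0.0 + 169.2 = 169.2 kN/m
FS = R / T = 169.2 / 317.1 = 0.534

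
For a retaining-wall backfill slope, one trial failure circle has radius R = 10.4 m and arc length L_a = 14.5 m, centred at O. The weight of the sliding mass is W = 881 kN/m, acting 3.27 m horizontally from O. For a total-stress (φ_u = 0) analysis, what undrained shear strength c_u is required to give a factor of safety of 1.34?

c_u = 25.6 kPa

FS = c_u·L_a·R / (W·d), so c_u = FS·W·d / (L_a·R).
c_u = 1.34·881·3.27 / (14.50·10.4) = 3860.4 / 150.80 = 25.60 kPa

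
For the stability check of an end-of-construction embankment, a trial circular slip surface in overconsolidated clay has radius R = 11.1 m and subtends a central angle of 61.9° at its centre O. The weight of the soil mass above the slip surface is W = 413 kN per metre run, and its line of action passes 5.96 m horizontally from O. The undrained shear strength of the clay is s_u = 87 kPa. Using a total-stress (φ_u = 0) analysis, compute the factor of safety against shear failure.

Taking moments about the centre O, the resisting moment is provided by the undrained shear strength acting along the arc:
Arc length L_a = R·θ = 11.1·(61.9°·π/180) = 11.1·1.0804 = 11.99 m
M_R = s_u·L_a·R = 87·11.99·11.1 = 11580.7 kN·m/m
M_D = W·d = 413·5.96 = 2461.5 kN·m/m
FS = M_R / M_D = 11580.7 / 2461.5 = 4.705

FS = 4.70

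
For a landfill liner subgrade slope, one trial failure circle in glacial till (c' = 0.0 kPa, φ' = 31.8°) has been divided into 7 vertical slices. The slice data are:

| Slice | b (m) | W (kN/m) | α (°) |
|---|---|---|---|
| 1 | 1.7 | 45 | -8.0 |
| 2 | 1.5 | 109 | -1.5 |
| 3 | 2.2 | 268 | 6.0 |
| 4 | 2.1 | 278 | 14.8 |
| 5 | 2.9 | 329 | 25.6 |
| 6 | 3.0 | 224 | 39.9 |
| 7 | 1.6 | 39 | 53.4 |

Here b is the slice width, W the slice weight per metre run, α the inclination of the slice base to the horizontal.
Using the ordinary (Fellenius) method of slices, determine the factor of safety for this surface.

FS = 1.80

Ordinary method of slices: FS = Σ[c'·Δl_i + (W_i cosα_i)·tanφ'] / Σ W_i sinα_i, with Δl_i = b_i / cosα_i.
Slice 1: Δl = 1.7/cos(-8.0°) = 1.717 m; N'_1 = 45·cos(-8.0°) = 44.6; c'Δl = 0.00; W sinα = -6.3
Slice 2: Δl = 1.5/cos(-1.5°) = 1.501 m; N'_2 = 109·cos(-1.5°) = 109.0; c'Δl = 0.00; W sinα = -2.9
Slice 3: Δl = 2.2/cos6.0° = 2.212 m; N'_3 = 268·cos6.0° = 266.5; c'Δl = 0.00; W sinα = 28.0
Slice 4: Δl = 2.1/cos14.8° = 2.172 m; N'_4 = 278·cos14.8° = 268.8; c'Δl = 0.00; W sinα = 71.0
Slice 5: Δl = 2.9/cos25.6° = 3.216 m; N'_5 = 329·cos25.6° = 296.7; c'Δl = 0.00; W sinα = 142.2
Slice 6: Δl = 3.0/cos39.9° = 3.911 m; N'_6 = 224·cos39.9° = 171.8; c'Δl = 0.00; W sinα = 143.7
Slice 7: Δl = 1.6/cos53.4° = 2.684 m; N'_7 = 39·cos53.4° = 23.3; c'Δl = 0.00; W sinα = 31.3
Σc'Δl = 0.0 kN/m; ΣN' = 1180.6 kN/m; ΣW sinα = 407.1 kN/m
Resisting = 0.0 + 1180.6·tan31.8° = 0.0 + 732.0 = 732.0 kN/m
FS = 732.0 / 407.1 = 1.798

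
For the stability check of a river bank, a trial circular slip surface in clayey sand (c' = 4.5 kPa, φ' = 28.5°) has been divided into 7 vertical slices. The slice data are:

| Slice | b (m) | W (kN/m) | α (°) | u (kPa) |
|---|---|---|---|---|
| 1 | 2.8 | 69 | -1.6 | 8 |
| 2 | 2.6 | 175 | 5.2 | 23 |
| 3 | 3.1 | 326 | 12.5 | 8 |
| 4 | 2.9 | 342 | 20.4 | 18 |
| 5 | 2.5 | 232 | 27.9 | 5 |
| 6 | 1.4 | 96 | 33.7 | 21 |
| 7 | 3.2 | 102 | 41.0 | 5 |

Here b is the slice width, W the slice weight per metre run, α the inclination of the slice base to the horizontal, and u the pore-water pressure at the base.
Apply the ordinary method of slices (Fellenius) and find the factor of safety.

FS = 1.48

Ordinary method of slices: FS = Σ[c'·Δl_i + (W_i cosα_i − u_i·Δl_i)·tanφ'] / Σ W_i sinα_i, with Δl_i = b_i / cosα_i.
Slice 1: Δl = 2.8/cos(-1.6°) = 2.801 m; N'_1 = 69·cos(-1.6°) − 8·2.801 = 46.6; c'Δl = 12.60; W sinα = -1.9
Slice 2: Δl = 2.6/cos5.2° = 2.611 m; N'_2 = 175·cos5.2° − 23·2.611 = 114.2; c'Δl = 11.75; W sinα = 15.9
Slice 3: Δl = 3.1/cos12.5° = 3.175 m; N'_3 = 326·cos12.5° − 8·3.175 = 292.9; c'Δl = 14.29; W sinα = 70.6
Slice 4: Δl = 2.9/cos20.4° = 3.094 m; N'_4 = 342·cos20.4° − 18·3.094 = 264.9; c'Δl = 13.92; W sinα = 119.2
Slice 5: Δl = 2.5/cos27.9° = 2.829 m; N'_5 = 232·cos27.9° − 5·2.829 = 190.9; c'Δl = 12.73; W sinα = 108.6
Slice 6: Δl = 1.4/cos33.7° = 1.683 m; N'_6 = 96·cos33.7° − 21·1.683 = 44.5; c'Δl = 7.57; W sinα = 53.3
Slice 7: Δl = 3.2/cos41.0° = 4.240 m; N'_7 = 102·cos41.0° − 5·4.240 = 55.8; c'Δl = 19.08; W sinα = 66.9
Σc'Δl = 91.9 kN/m; ΣN' = 1009.7 kN/m; ΣW sinα = 432.4 kN/m
Resisting = 91.9 + 1009.7·tan28.5° = 91.9 + 548.2 = 640.2 kN/m
FS = 640.2 / 432.4 = 1.480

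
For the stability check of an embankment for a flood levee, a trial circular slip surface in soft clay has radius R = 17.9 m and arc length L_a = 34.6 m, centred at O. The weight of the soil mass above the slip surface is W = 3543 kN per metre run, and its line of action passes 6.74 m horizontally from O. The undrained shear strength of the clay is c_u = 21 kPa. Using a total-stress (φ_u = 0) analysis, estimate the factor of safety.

FS = 0.54

Taking moments about the centre O, the resisting moment is provided by the undrained shear strength acting along the arc:
M_R = c_u·L_a·R = 21·34.60·17.9 = 13006.1 kN·m/m
M_D = W·d = 3543·6.74 = 23879.8 kN·m/m
FS = M_R / M_D = 13006.1 / 23879.8 = 0.545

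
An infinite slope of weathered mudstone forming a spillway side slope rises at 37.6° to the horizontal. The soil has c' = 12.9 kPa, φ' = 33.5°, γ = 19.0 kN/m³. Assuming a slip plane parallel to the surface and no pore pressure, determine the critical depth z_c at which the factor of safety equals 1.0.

z_c = 9.99 m

Setting FS = 1.00 in FS = [c' + γz cos²β tanφ'] / [γz sinβ cosβ] and solving for z:
z = c' / [γ cosβ (FS·sinβ − cosβ·tanφ')]
  = 12.9 / [19.0·cos37.6°·(1.00·sin37.6° − cos37.6°·tan33.5°)]
  = 12.9 / [19.0·0.7923·(1.00·0.6101 − 0.7923·0.6619)]
  = 12.9 / 1.2907 = 9.995 m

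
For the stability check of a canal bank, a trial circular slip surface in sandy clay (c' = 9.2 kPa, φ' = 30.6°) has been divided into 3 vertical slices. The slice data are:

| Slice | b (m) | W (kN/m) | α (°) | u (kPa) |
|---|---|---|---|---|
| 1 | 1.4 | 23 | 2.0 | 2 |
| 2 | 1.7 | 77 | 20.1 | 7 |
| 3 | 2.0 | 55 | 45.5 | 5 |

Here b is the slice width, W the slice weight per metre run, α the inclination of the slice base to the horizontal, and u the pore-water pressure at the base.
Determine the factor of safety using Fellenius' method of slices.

FS = 1.77

Ordinary method of slices: FS = Σ[c'·Δl_i + (W_i cosα_i − u_i·Δl_i)·tanφ'] / Σ W_i sinα_i, with Δl_i = b_i / cosα_i.
Slice 1: Δl = 1.4/cos2.0° = 1.401 m; N'_1 = 23·cos2.0° − 2·1.401 = 20.2; c'Δl = 12.89; W sinα = 0.8
Slice 2: Δl = 1.7/cos20.1° = 1.810 m; N'_2 = 77·cos20.1° − 7·1.810 = 59.6; c'Δl = 16.65; W sinα = 26.5
Slice 3: Δl = 2.0/cos45.5° = 2.853 m; N'_3 = 55·cos45.5° − 5·2.853 = 24.3; c'Δl = 26.25; W sinα = 39.2
Σc'Δl = 55.8 kN/m; ΣN' = 104.1 kN/m; ΣW sinα = 66.5 kN/m
Resisting = 55.8 + 104.1·tan30.6° = 55.8 + 61.6 = 117.4 kN/m
FS = 117.4 / 66.5 = 1.765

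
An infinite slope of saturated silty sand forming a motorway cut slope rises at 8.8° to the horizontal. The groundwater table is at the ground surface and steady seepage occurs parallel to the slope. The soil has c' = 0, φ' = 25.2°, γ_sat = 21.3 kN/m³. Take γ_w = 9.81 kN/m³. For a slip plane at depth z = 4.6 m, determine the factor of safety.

With seepage parallel to the slope and the water table at the surface, the effective normal stress on the slip plane uses the buoyant unit weight γ' = γ_sat − γ_w while the driving shear stress uses γ_sat:
FS = [c' + γ' z cos²β tanφ'] / [γ_sat z sinβ cosβ]
(For c' = 0 this reduces to FS = (γ'/γ_sat)·tanφ'/tanβ.)
γ' = 21.3 − 9.81 = 11.49 kN/m³
Numerator = 0.0 + 11.49·4.6·cos²8.8°·tan25.2° = 0.0 + 11.49·4.6·0.9766·0.4706 = 24.289 kPa
Denominator = 21.3·4.6·sin8.8°·cos8.8° = 21.3·4.6·0.1530·0.9882 = 14.813 kPa
FS = 24.289 / 14.813 = 1.640

FS = 1.64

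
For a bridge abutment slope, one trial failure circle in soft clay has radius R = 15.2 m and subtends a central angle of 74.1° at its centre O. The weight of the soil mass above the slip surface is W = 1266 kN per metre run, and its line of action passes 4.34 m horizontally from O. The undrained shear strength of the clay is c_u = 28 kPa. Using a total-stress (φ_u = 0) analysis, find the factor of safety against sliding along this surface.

FS = 1.52

Taking moments about the centre O, the resisting moment is provided by the undrained shear strength acting along the arc:
Arc length L_a = R·θ = 15.2·(74.1°·π/180) = 15.2·1.2933 = 19.66 m
M_R = c_u·L_a·R = 28·19.66·15.2 = 8366.4 kN·m/m
M_D = W·d = 1266·4.34 = 5494.4 kN·m/m
FS = M_R / M_D = 8366.4 / 5494.4 = 1.523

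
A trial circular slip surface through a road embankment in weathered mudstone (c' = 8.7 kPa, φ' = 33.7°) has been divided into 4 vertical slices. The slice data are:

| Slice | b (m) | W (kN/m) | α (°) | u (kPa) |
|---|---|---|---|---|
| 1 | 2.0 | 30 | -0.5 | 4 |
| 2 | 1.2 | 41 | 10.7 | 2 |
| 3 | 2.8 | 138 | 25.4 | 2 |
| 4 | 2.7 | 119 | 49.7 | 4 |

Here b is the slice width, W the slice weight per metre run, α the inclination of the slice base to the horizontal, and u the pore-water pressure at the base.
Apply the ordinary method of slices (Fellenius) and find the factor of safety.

FS = 1.59

Ordinary method of slices: FS = Σ[c'·Δl_i + (W_i cosα_i − u_i·Δl_i)·tanφ'] / Σ W_i sinα_i, with Δl_i = b_i / cosα_i.
Slice 1: Δl = 2.0/cos(-0.5°) = 2.000 m; N'_1 = 30·cos(-0.5°) − 4·2.000 = 22.0; c'Δl = 17.40; W sinα = -0.3
Slice 2: Δl = 1.2/cos10.7° = 1.221 m; N'_2 = 41·cos10.7° − 2·1.221 = 37.8; c'Δl = 10.62; W sinα = 7.6
Slice 3: Δl = 2.8/cos25.4° = 3.100 m; N'_3 = 138·cos25.4° − 2·3.100 = 118.5; c'Δl = 26.97; W sinα = 59.2
Slice 4: Δl = 2.7/cos49.7° = 4.174 m; N'_4 = 119·cos49.7° − 4·4.174 = 60.3; c'Δl = 36.32; W sinα = 90.8
Σc'Δl = 91.3 kN/m; ΣN' = 238.6 kN/m; ΣW sinα = 157.3 kN/m
Resisting = 91.3 + 238.6·tan33.7° = 91.3 + 159.1 = 250.4 kN/m
FS = 250.4 / 157.3 = 1.592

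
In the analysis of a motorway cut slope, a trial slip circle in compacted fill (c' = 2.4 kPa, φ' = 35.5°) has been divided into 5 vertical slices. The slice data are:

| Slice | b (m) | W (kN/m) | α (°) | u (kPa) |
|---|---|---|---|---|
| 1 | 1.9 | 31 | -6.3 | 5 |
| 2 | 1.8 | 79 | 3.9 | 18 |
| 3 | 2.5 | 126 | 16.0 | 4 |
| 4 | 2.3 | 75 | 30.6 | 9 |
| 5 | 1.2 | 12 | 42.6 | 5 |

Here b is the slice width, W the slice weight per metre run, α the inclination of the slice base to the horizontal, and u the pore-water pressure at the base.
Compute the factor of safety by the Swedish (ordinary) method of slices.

FS = 2.19

Ordinary method of slices: FS = Σ[c'·Δl_i + (W_i cosα_i − u_i·Δl_i)·tanφ'] / Σ W_i sinα_i, with Δl_i = b_i / cosα_i.
Slice 1: Δl = 1.9/cos(-6.3°) = 1.912 m; N'_1 = 31·cos(-6.3°) − 5·1.912 = 21.3; c'Δl = 4.59; W sinα = -3.4
Slice 2: Δl = 1.8/cos3.9° = 1.804 m; N'_2 = 79·cos3.9° − 18·1.804 = 46.3; c'Δl = 4.33; W sinα = 5.4
Slice 3: Δl = 2.5/cos16.0° = 2.601 m; N'_3 = 126·cos16.0° − 4·2.601 = 110.7; c'Δl = 6.24; W sinα = 34.7
Slice 4: Δl = 2.3/cos30.6° = 2.672 m; N'_4 = 75·cos30.6° − 9·2.672 = 40.5; c'Δl = 6.41; W sinα = 38.2
Slice 5: Δl = 1.2/cos42.6° = 1.630 m; N'_5 = 12·cos42.6° − 5·1.630 = 0.7; c'Δl = 3.91; W sinα = 8.1
Σc'Δl = 25.5 kN/m; ΣN' = 219.5 kN/m; ΣW sinα = 83.0 kN/m
Resisting = 25.5 + 219.5·tan35.5° = 25.5 + 156.6 = 182.1 kN/m
FS = 182.1 / 83.0 = 2.193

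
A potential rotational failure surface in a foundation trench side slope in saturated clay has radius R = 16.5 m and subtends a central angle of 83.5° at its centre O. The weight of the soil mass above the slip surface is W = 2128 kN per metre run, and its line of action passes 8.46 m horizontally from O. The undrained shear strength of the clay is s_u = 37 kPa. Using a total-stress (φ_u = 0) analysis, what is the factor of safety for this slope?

FS = 0.82

Taking moments about the centre O, the resisting moment is provided by the undrained shear strength acting along the arc:
Arc length L_a = R·θ = 16.5·(83.5°·π/180) = 16.5·1.4573 = 24.05 m
M_R = s_u·L_a·R = 37·24.05·16.5 = 14680.3 kN·m/m
M_D = W·d = 2128·8.46 = 18002.9 kN·m/m
FS = M_R / M_D = 14680.3 / 18002.9 = 0.815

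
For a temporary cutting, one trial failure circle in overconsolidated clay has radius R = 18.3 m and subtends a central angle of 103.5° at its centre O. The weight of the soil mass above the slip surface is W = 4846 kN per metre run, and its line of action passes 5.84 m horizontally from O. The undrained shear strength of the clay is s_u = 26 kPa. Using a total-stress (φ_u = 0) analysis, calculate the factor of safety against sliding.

Taking moments about the centre O, the resisting moment is provided by the undrained shear strength acting along the arc:
Arc length L_a = R·θ = 18.3·(103.5°·π/180) = 18.3·1.8064 = 33.06 m
M_R = s_u·L_a·R = 26·33.06·18.3 = 15728.7 kN·m/m
M_D = W·d = 4846·5.84 = 28300.6 kN·m/m
FS = M_R / M_D = 15728.7 / 28300.6 = 0.556

FS = 0.56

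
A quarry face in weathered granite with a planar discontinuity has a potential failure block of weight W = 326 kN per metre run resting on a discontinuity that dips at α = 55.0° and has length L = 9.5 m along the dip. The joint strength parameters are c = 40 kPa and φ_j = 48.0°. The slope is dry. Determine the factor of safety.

Resolving the block weight along and normal to the plane and applying the Mohr–Coulomb strength on the joint:
N' = W cosα = 326·cos55.0° = 187.0 kN/m
Driving force T = W sinα = 326·sin55.0° = 267.0 kN/m
Resisting force R = c·L + N'·tanφ_j = 40·9.5 + 187.0·tan48.0° = 380.0 + 207.7 = 587.7 kN/m
FS = R / T = 587.7 / 267.0 = 2.201

FS = 2.20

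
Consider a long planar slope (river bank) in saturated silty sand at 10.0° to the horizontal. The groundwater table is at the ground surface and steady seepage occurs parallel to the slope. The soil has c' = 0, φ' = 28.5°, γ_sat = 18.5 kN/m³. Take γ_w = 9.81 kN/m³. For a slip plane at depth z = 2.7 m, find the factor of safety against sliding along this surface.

With seepage parallel to the slope and the water table at the surface, the effective normal stress on the slip plane uses the buoyant unit weight γ' = γ_sat − γ_w while the driving shear stress uses γ_sat:
FS = [c' + γ' z cos²β tanφ'] / [γ_sat z sinβ cosβ]
(For c' = 0 this reduces to FS = (γ'/γ_sat)·tanφ'/tanβ.)
γ' = 18.5 − 9.81 = 8.69 kN/m³
Numerator = 0.0 + 8.69·2.7·cos²10.0°·tan28.5° = 0.0 + 8.69·2.7·0.9698·0.5430 = 12.355 kPa
Denominator = 18.5·2.7·sin10.0°·cos10.0° = 18.5·2.7·0.1736·0.9848 = 8.542 kPa
FS = 12.355 / 8.542 = 1.446

FS = 1.45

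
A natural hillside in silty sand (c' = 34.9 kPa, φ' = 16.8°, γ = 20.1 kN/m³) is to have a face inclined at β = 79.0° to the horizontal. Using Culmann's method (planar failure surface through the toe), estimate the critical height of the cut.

H_c = 12.23 m

Culmann's analysis gives the critical failure plane at α_cr = (β + φ')/2 = (79.0 + 16.8)/2 = 47.9°, and the critical height
H_c = (4c'/γ) · sinβ cosφ' / [1 − cos(β − φ')]
    = (4·34.9/20.1) · sin79.0°·cos16.8° / [1 − cos(62.2°)]
    = 6.945 · 0.9816·0.9573 / [1 − 0.4664]
    = 6.945 · 0.9397 / 0.5336
    = 12.23 m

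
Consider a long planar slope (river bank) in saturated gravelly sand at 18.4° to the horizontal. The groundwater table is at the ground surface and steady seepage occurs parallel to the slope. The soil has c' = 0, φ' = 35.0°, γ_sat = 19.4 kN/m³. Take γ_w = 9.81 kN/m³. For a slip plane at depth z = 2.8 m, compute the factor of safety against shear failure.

With seepage parallel to the slope and the water table at the surface, the effective normal stress on the slip plane uses the buoyant unit weight γ' = γ_sat − γ_w while the driving shear stress uses γ_sat:
FS = [c' + γ' z cos²β tanφ'] / [γ_sat z sinβ cosβ]
(For c' = 0 this reduces to FS = (γ'/γ_sat)·tanφ'/tanβ.)
γ' = 19.4 − 9.81 = 9.59 kN/m³
Numerator = 0.0 + 9.59·2.8·cos²18.4°·tan35.0° = 0.0 + 9.59·2.8·0.9004·0.7002 = 16.929 kPa
Denominator = 19.4·2.8·sin18.4°·cos18.4° = 19.4·2.8·0.3156·0.9489 = 16.269 kPa
FS = 16.929 / 16.269 = 1.041

FS = 1.04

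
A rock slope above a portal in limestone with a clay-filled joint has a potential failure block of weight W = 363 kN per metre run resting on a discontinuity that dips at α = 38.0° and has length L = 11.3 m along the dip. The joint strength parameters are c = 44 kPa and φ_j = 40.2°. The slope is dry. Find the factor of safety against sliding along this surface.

Resolving the block weight along and normal to the plane and applying the Mohr–Coulomb strength on the joint:
N' = W cosα = 363·cos38.0° = 286.0 kN/m
Driving force T = W sinα = 363·sin38.0° = 223.5 kN/m
Resisting force R = c·L + N'·tanφ_j = 44·11.3 + 286.0·tan40.2° = 497.2 + 241.7 = 738.9 kN/m
FS = R / T = 738.9 / 223.5 = 3.306

FS = 3.31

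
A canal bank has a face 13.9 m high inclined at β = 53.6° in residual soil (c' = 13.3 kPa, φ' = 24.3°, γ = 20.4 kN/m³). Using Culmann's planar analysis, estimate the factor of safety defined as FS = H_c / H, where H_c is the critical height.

H_c = (4c'/γ) · sinβ cosφ' / [1 − cos(β − φ')]
    = (4·13.3/20.4) · sin53.6°·cos24.3° / [1 − cos29.3°]
    = 2.608 · 0.7336 / 0.1279 = 14.95 m
FS = H_c / H = 14.95 / 13.9 = 1.076

FS = 1.08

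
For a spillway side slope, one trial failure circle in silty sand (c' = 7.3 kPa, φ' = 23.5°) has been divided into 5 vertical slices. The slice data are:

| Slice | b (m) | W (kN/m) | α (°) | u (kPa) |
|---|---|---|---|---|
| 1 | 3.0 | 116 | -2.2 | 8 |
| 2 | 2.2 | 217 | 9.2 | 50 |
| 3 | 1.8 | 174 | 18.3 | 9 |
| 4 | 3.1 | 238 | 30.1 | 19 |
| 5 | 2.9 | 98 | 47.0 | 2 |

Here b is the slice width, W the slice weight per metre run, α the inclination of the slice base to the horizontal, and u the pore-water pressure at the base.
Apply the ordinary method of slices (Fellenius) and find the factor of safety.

Ordinary method of slices: FS = Σ[c'·Δl_i + (W_i cosα_i − u_i·Δl_i)·tanφ'] / Σ W_i sinα_i, with Δl_i = b_i / cosα_i.
Slice 1: Δl = 3.0/cos(-2.2°) = 3.002 m; N'_1 = 116·cos(-2.2°) − 8·3.002 = 91.9; c'Δl = 21.92; W sinα = -4.5
Slice 2: Δl = 2.2/cos9.2° = 2.229 m; N'_2 = 217·cos9.2° − 50·2.229 = 102.8; c'Δl = 16.27; W sinα = 34.7
Slice 3: Δl = 1.8/cos18.3° = 1.896 m; N'_3 = 174·cos18.3° − 9·1.896 = 148.1; c'Δl = 13.84; W sinα = 54.6
Slice 4: Δl = 3.1/cos30.1° = 3.583 m; N'_4 = 238·cos30.1° − 19·3.583 = 137.8; c'Δl = 26.16; W sinα = 119.4
Slice 5: Δl = 2.9/cos47.0° = 4.252 m; N'_5 = 98·cos47.0° − 2·4.252 = 58.3; c'Δl = 31.04; W sinα = 71.7
Σc'Δl = 109.2 kN/m; ΣN' = 539.0 kN/m; ΣW sinα = 275.9 kN/m
Resisting = 109.2 + 539.0·tan23.5° = 109.2 + 234.3 = 343.6 kN/m
FS = 343.6 / 275.9 = 1.245

FS = 1.25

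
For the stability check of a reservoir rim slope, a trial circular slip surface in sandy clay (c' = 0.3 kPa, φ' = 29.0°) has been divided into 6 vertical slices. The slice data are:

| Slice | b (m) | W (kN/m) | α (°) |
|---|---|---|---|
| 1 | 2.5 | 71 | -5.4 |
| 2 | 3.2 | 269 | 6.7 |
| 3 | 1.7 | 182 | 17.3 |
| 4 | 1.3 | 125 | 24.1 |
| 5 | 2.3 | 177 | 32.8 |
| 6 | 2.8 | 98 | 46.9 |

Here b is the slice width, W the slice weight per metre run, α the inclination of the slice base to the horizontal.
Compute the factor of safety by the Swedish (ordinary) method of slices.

FS = 1.58

Ordinary method of slices: FS = Σ[c'·Δl_i + (W_i cosα_i)·tanφ'] / Σ W_i sinα_i, with Δl_i = b_i / cosα_i.
Slice 1: Δl = 2.5/cos(-5.4°) = 2.511 m; N'_1 = 71·cos(-5.4°) = 70.7; c'Δl = 0.75; W sinα = -6.7
Slice 2: Δl = 3.2/cos6.7° = 3.222 m; N'_2 = 269·cos6.7° = 267.2; c'Δl = 0.97; W sinα = 31.4
Slice 3: Δl = 1.7/cos17.3° = 1.781 m; N'_3 = 182·cos17.3° = 173.8; c'Δl = 0.53; W sinα = 54.1
Slice 4: Δl = 1.3/cos24.1° = 1.424 m; N'_4 = 125·cos24.1° = 114.1; c'Δl = 0.43; W sinα = 51.0
Slice 5: Δl = 2.3/cos32.8° = 2.736 m; N'_5 = 177·cos32.8° = 148.8; c'Δl = 0.82; W sinα = 95.9
Slice 6: Δl = 2.8/cos46.9° = 4.098 m; N'_6 = 98·cos46.9° = 67.0; c'Δl = 1.23; W sinα = 71.6
Σc'Δl = 4.7 kN/m; ΣN' = 841.5 kN/m; ΣW sinα = 297.3 kN/m
Resisting = 4.7 + 841.5·tan29.0° = 4.7 + 466.4 = 471.2 kN/m
FS = 471.2 / 297.3 = 1.585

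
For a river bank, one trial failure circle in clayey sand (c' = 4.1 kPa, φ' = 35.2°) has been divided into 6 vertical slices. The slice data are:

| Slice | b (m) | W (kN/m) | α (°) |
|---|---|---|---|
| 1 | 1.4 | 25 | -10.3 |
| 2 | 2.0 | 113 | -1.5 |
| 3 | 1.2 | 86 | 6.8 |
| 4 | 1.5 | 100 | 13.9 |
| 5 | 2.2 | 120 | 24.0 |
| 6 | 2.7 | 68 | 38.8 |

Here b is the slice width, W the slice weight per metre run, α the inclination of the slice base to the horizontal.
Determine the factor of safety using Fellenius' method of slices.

FS = 3.30

Ordinary method of slices: FS = Σ[c'·Δl_i + (W_i cosα_i)·tanφ'] / Σ W_i sinα_i, with Δl_i = b_i / cosα_i.
Slice 1: Δl = 1.4/cos(-10.3°) = 1.423 m; N'_1 = 25·cos(-10.3°) = 24.6; c'Δl = 5.83; W sinα = -4.5
Slice 2: Δl = 2.0/cos(-1.5°) = 2.001 m; N'_2 = 113·cos(-1.5°) = 113.0; c'Δl = 8.20; W sinα = -3.0
Slice 3: Δl = 1.2/cos6.8° = 1.209 m; N'_3 = 86·cos6.8° = 85.4; c'Δl = 4.95; W sinα = 10.2
Slice 4: Δl = 1.5/cos13.9° = 1.545 m; N'_4 = 100·cos13.9° = 97.1; c'Δl = 6.34; W sinα = 24.0
Slice 5: Δl = 2.2/cos24.0° = 2.408 m; N'_5 = 120·cos24.0° = 109.6; c'Δl = 9.87; W sinα = 48.8
Slice 6: Δl = 2.7/cos38.8° = 3.464 m; N'_6 = 68·cos38.8° = 53.0; c'Δl = 14.20; W sinα = 42.6
Σc'Δl = 49.4 kN/m; ΣN' = 482.6 kN/m; ΣW sinα = 118.2 kN/m
Resisting = 49.4 + 482.6·tan35.2° = 49.4 + 340.5 = 389.9 kN/m
FS = 389.9 / 118.2 = 3.299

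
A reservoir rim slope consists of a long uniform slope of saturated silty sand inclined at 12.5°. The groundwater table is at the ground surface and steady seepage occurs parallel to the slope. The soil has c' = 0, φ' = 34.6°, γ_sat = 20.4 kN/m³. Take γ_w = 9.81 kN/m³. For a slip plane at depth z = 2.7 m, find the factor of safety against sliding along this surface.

FS = 1.62

With seepage parallel to the slope and the water table at the surface, the effective normal stress on the slip plane uses the buoyant unit weight γ' = γ_sat − γ_w while the driving shear stress uses γ_sat:
FS = [c' + γ' z cos²β tanφ'] / [γ_sat z sinβ cosβ]
(For c' = 0 this reduces to FS = (γ'/γ_sat)·tanφ'/tanβ.)
γ' = 20.4 − 9.81 = 10.59 kN/m³
Numerator = 0.0 + 10.59·2.7·cos²12.5°·tan34.6° = 0.0 + 10.59·2.7·0.9532·0.6899 = 18.801 kPa
Denominator = 20.4·2.7·sin12.5°·cos12.5° = 20.4·2.7·0.2164·0.9763 = 11.639 kPa
FS = 18.801 / 11.639 = 1.615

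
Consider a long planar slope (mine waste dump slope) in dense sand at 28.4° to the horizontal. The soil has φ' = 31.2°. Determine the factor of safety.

For a dry cohesionless infinite slope the factor of safety is FS = tanφ' / tanβ.
FS = tan31.2° / tan28.4° = 0.6056 / 0.5407 = 1.120

FS = 1.12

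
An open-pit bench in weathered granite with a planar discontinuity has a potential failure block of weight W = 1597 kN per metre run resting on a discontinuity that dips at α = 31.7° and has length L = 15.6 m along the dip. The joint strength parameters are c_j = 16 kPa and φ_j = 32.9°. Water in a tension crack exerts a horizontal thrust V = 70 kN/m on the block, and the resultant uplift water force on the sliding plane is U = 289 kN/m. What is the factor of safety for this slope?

FS = 1.02

Resolving the block weight along and normal to the plane and applying the Mohr–Coulomb strength on the joint:
N' = W cosα − U − V sinα = 1597·cos31.7° − 289 − 70·sin31.7° = 1033.0 kN/m
Driving force T = W sinα + V cosα = 1597·sin31.7° + 70·cos31.7° = 898.7 kN/m
Resisting force R = c_j·L + N'·tanφ_j = 16·15.6 + 1033.0·tan32.9° = 249.6 + 668.3 = 917.9 kN/m
FS = R / T = 917.9 / 898.7 = 1.021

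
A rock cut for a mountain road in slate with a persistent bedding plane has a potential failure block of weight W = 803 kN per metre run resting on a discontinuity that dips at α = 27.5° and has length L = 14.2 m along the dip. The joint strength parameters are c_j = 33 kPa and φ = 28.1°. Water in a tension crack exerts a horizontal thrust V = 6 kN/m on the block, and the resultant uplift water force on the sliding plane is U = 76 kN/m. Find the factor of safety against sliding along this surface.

FS = 2.15

Resolving the block weight along and normal to the plane and applying the Mohr–Coulomb strength on the joint:
N' = W cosα − U − V sinα = 803·cos27.5° − 76 − 6·sin27.5° = 633.5 kN/m
Driving force T = W sinα + V cosα = 803·sin27.5° + 6·cos27.5° = 376.1 kN/m
Resisting force R = c_j·L + N'·tanφ = 33·14.2 + 633.5·tan28.1° = 468.6 + 338.3 = 806.9 kN/m
FS = R / T = 806.9 / 376.1 = 2.145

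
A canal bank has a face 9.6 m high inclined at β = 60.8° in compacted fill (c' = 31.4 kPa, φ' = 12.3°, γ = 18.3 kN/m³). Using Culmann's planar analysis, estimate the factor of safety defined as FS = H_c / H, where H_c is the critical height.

H_c = (4c'/γ) · sinβ cosφ' / [1 − cos(β − φ')]
    = (4·31.4/18.3) · sin60.8°·cos12.3° / [1 − cos48.5°]
    = 6.863 · 0.8529 / 0.3374 = 17.35 m
FS = H_c / H = 17.35 / 9.6 = 1.807

FS = 1.81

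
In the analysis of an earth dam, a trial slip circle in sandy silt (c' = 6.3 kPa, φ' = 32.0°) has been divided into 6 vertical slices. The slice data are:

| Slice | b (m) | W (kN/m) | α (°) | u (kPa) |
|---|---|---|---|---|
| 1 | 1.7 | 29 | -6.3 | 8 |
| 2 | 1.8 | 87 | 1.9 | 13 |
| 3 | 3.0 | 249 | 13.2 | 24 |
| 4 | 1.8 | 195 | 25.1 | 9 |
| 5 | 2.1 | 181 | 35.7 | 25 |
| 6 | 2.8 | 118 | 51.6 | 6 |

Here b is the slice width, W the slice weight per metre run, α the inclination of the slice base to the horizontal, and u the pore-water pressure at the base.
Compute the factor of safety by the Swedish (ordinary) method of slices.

FS = 1.28

Ordinary method of slices: FS = Σ[c'·Δl_i + (W_i cosα_i − u_i·Δl_i)·tanφ'] / Σ W_i sinα_i, with Δl_i = b_i / cosα_i.
Slice 1: Δl = 1.7/cos(-6.3°) = 1.710 m; N'_1 = 29·cos(-6.3°) − 8·1.710 = 15.1; c'Δl = 10.78; W sinα = -3.2
Slice 2: Δl = 1.8/cos1.9° = 1.801 m; N'_2 = 87·cos1.9° − 13·1.801 = 63.5; c'Δl = 11.35; W sinα = 2.9
Slice 3: Δl = 3.0/cos13.2° = 3.081 m; N'_3 = 249·cos13.2° − 24·3.081 = 168.5; c'Δl = 19.41; W sinα = 56.9
Slice 4: Δl = 1.8/cos25.1° = 1.988 m; N'_4 = 195·cos25.1° − 9·1.988 = 158.7; c'Δl = 12.52; W sinα = 82.7
Slice 5: Δl = 2.1/cos35.7° = 2.586 m; N'_5 = 181·cos35.7° − 25·2.586 = 82.3; c'Δl = 16.29; W sinα = 105.6
Slice 6: Δl = 2.8/cos51.6° = 4.508 m; N'_6 = 118·cos51.6° − 6·4.508 = 46.2; c'Δl = 28.40; W sinα = 92.5
Σc'Δl = 98.7 kN/m; ΣN' = 534.4 kN/m; ΣW sinα = 337.4 kN/m
Resisting = 98.7 + 534.4·tan32.0° = 98.7 + 334.0 = 432.7 kN/m
FS = 432.7 / 337.4 = 1.283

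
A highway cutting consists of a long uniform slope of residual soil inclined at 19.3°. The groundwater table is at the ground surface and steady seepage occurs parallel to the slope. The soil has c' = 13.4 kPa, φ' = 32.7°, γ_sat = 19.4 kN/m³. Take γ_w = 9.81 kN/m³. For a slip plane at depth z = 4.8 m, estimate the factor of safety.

With seepage parallel to the slope and the water table at the surface, the effective normal stress on the slip plane uses the buoyant unit weight γ' = γ_sat − γ_w while the driving shear stress uses γ_sat:
FS = [c' + γ' z cos²β tanφ'] / [γ_sat z sinβ cosβ]
γ' = 19.4 − 9.81 = 9.59 kN/m³
Numerator = 13.4 + 9.59·4.8·cos²19.3°·tan32.7° = 13.4 + 9.59·4.8·0.8908·0.6420 = 39.724 kPa
Denominator = 19.4·4.8·sin19.3°·cos19.3° = 19.4·4.8·0.3305·0.9438 = 29.048 kPa
FS = 39.724 / 29.048 = 1.368

FS = 1.37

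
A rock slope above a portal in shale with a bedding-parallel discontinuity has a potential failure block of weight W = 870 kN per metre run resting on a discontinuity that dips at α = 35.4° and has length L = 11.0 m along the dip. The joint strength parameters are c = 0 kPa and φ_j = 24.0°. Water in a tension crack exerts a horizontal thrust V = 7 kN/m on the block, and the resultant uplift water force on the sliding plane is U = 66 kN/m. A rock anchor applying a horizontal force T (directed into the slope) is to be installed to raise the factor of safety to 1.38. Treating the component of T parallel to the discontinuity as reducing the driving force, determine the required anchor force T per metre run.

T = 303 kN/m

Resolving forces along and normal to the sliding plane, with the horizontal anchor force T adding T·sinα to the effective normal force and T·cosα acting up the plane against the driving force:
FS = [cL + (W cosα − U − V sinα + T sinα) tanφ_j] / [W sinα + V cosα − T cosα]
Without the anchor: N' = 639.1 kN/m, driving T_d = 509.7 kN/m, resisting R = 0·11.0 + 639.1·tan24.0° = 284.5 kN/m, FS = 0.56.
Setting FS = 1.38 and solving for T:
1.38·(509.7 − T cos35.4°) = 284.5 + T sin35.4°·tan24.0°
T·(sin35.4°·tan24.0° + 1.38·cos35.4°) = 1.38·509.7 − 284.5
T·(0.5793·0.4452 + 1.38·0.8151) = 703.4 − 284.5 = 418.8
T·1.3828 = 418.8
T = 302.9 kN/m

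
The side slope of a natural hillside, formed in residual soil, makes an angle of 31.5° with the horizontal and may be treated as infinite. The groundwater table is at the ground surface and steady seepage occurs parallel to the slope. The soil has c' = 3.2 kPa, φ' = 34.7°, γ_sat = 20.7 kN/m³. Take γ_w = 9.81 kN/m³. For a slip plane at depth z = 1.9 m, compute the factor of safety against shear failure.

With seepage parallel to the slope and the water table at the surface, the effective normal stress on the slip plane uses the buoyant unit weight γ' = γ_sat − γ_w while the driving shear stress uses γ_sat:
FS = [c' + γ' z cos²β tanφ'] / [γ_sat z sinβ cosβ]
γ' = 20.7 − 9.81 = 10.89 kN/m³
Numerator = 3.2 + 10.89·1.9·cos²31.5°·tan34.7° = 3.2 + 10.89·1.9·0.7270·0.6924 = 13.616 kPa
Denominator = 20.7·1.9·sin31.5°·cos31.5° = 20.7·1.9·0.5225·0.8526 = 17.522 kPa
FS = 13.616 / 17.522 = 0.777

FS = 0.78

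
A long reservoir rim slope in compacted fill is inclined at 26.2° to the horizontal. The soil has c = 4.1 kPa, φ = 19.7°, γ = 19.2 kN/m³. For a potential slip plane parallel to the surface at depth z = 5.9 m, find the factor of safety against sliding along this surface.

For an infinite slope with a slip plane parallel to the surface (no pore pressure): FS = [c + γz cos²β tanφ] / [γz sinβ cosβ].
γz = 19.2·5.9 = 113.28 kN/m²
Numerator = 4.1 + 113.28·cos²26.2°·tan19.7° = 4.1 + 113.28·0.8051·0.3581 = 36.754 kPa
Denominator = 113.28·sin26.2°·cos26.2° = 113.28·0.4415·0.8973 = 44.875 kPa
FS = 36.754 / 44.875 = 0.819

FS = 0.82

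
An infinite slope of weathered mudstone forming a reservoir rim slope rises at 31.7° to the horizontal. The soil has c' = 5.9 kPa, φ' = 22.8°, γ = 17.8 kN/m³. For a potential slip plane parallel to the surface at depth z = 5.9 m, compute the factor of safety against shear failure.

FS = 0.81

For an infinite slope with a slip plane parallel to the surface (no pore pressure): FS = [c' + γz cos²β tanφ'] / [γz sinβ cosβ].
γz = 17.8·5.9 = 105.02 kN/m²
Numerator = 5.9 + 105.02·cos²31.7°·tan22.8° = 5.9 + 105.02·0.7239·0.4204 = 37.857 kPa
Denominator = 105.02·sin31.7°·cos31.7° = 105.02·0.5255·0.8508 = 46.952 kPa
FS = 37.857 / 46.952 = 0.806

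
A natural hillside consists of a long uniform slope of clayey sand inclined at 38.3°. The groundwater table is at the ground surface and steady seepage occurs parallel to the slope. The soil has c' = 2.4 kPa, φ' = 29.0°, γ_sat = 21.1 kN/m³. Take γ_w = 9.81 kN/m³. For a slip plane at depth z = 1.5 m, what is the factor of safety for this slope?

With seepage parallel to the slope and the water table at the surface, the effective normal stress on the slip plane uses the buoyant unit weight γ' = γ_sat − γ_w while the driving shear stress uses γ_sat:
FS = [c' + γ' z cos²β tanφ'] / [γ_sat z sinβ cosβ]
γ' = 21.1 − 9.81 = 11.29 kN/m³
Numerator = 2.4 + 11.29·1.5·cos²38.3°·tan29.0° = 2.4 + 11.29·1.5·0.6159·0.5543 = 8.181 kPa
Denominator = 21.1·1.5·sin38.3°·cos38.3° = 21.1·1.5·0.6198·0.7848 = 15.394 kPa
FS = 8.181 / 15.394 = 0.531

FS = 0.53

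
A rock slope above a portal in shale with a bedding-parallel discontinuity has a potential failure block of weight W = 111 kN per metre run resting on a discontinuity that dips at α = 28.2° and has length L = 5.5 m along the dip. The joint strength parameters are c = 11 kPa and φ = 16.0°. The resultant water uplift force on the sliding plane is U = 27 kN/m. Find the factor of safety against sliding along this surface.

Resolving the block weight along and normal to the plane and applying the Mohr–Coulomb strength on the joint:
N' = W cosα − U = 111·cos28.2° − 27 = 70.8 kN/m
Driving force T = W sinα = 111·sin28.2° = 52.5 kN/m
Resisting force R = c·L + N'·tanφ = 11·5.5 + 70.8·tan16.0° = 60.5 + 20.3 = 80.8 kN/m
FS = R / T = 80.8 / 52.5 = 1.541

FS = 1.54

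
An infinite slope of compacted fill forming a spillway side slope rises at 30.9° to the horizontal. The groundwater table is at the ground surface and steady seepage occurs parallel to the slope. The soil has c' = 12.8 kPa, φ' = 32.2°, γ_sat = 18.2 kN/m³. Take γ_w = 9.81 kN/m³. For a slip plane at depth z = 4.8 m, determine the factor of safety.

With seepage parallel to the slope and the water table at the surface, the effective normal stress on the slip plane uses the buoyant unit weight γ' = γ_sat − γ_w while the driving shear stress uses γ_sat:
FS = [c' + γ' z cos²β tanφ'] / [γ_sat z sinβ cosβ]
γ' = 18.2 − 9.81 = 8.39 kN/m³
Numerator = 12.8 + 8.39·4.8·cos²30.9°·tan32.2° = 12.8 + 8.39·4.8·0.7363·0.6297 = 31.472 kPa
Denominator = 18.2·4.8·sin30.9°·cos30.9° = 18.2·4.8·0.5135·0.8581 = 38.495 kPa
FS = 31.472 / 38.495 = 0.818

FS = 0.82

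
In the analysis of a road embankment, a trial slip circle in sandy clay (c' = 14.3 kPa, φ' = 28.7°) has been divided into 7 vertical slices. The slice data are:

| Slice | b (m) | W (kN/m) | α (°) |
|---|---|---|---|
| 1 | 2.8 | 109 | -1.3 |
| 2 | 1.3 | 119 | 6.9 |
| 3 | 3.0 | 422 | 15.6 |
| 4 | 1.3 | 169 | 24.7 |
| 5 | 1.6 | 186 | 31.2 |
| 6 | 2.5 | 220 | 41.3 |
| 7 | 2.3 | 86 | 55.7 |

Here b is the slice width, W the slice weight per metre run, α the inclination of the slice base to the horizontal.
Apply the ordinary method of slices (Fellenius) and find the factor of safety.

Ordinary method of slices: FS = Σ[c'·Δl_i + (W_i cosα_i)·tanφ'] / Σ W_i sinα_i, with Δl_i = b_i / cosα_i.
Slice 1: Δl = 2.8/cos(-1.3°) = 2.801 m; N'_1 = 109·cos(-1.3°) = 109.0; c'Δl = 40.05; W sinα = -2.5
Slice 2: Δl = 1.3/cos6.9° = 1.309 m; N'_2 = 119·cos6.9° = 118.1; c'Δl = 18.73; W sinα = 14.3
Slice 3: Δl = 3.0/cos15.6° = 3.115 m; N'_3 = 422·cos15.6° = 406.5; c'Δl = 44.54; W sinα = 113.5
Slice 4: Δl = 1.3/cos24.7° = 1.431 m; N'_4 = 169·cos24.7° = 153.5; c'Δl = 20.46; W sinα = 70.6
Slice 5: Δl = 1.6/cos31.2° = 1.871 m; N'_5 = 186·cos31.2° = 159.1; c'Δl = 26.75; W sinα = 96.4
Slice 6: Δl = 2.5/cos41.3° = 3.328 m; N'_6 = 220·cos41.3° = 165.3; c'Δl = 47.59; W sinα = 145.2
Slice 7: Δl = 2.3/cos55.7° = 4.081 m; N'_7 = 86·cos55.7° = 48.5; c'Δl = 58.36; W sinα = 71.0
Σc'Δl = 256.5 kN/m; ΣN' = 1159.9 kN/m; ΣW sinα = 508.5 kN/m
Resisting = 256.5 + 1159.9·tan28.7° = 256.5 + 635.0 = 891.5 kN/m
FS = 891.5 / 508.5 = 1.753

FS = 1.75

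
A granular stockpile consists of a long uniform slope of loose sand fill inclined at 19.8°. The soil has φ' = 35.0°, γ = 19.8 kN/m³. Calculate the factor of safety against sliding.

FS = 1.94

For a dry cohesionless infinite slope the factor of safety is FS = tanφ' / tanβ.
FS = tan35.0° / tan19.8° = 0.7002 / 0.3600 = 1.945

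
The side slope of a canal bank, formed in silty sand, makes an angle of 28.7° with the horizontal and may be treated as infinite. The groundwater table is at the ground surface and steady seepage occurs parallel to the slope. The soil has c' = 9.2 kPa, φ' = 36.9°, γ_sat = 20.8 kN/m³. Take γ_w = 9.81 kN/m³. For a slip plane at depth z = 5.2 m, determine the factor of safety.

With seepage parallel to the slope and the water table at the surface, the effective normal stress on the slip plane uses the buoyant unit weight γ' = γ_sat − γ_w while the driving shear stress uses γ_sat:
FS = [c' + γ' z cos²β tanφ'] / [γ_sat z sinβ cosβ]
γ' = 20.8 − 9.81 = 10.99 kN/m³
Numerator = 9.2 + 10.99·5.2·cos²28.7°·tan36.9° = 9.2 + 10.99·5.2·0.7694·0.7508 = 42.213 kPa
Denominator = 20.8·5.2·sin28.7°·cos28.7° = 20.8·5.2·0.4802·0.8771 = 45.560 kPa
FS = 42.213 / 45.560 = 0.927

FS = 0.93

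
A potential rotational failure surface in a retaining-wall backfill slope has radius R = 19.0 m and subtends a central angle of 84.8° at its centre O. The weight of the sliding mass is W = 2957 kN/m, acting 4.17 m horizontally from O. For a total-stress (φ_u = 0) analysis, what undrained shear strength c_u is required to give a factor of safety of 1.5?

c_u = 34.6 kPa

FS = c_u·L_a·R / (W·d), so c_u = FS·W·d / (L_a·R).
Arc length L_a = R·θ = 19.0·(84.8°·π/180) = 19.0·1.4800 = 28.12 m
c_u = 1.5·2957·4.17 / (28.12·19.0) = 18496.0 / 534.29 = 34.62 kPa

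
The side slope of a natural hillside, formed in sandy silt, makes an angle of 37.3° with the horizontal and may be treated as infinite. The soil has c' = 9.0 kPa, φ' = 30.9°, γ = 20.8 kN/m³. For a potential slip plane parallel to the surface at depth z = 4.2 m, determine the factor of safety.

For an infinite slope with a slip plane parallel to the surface (no pore pressure): FS = [c' + γz cos²β tanφ'] / [γz sinβ cosβ].
γz = 20.8·4.2 = 87.36 kN/m²
Numerator = 9.0 + 87.36·cos²37.3°·tan30.9° = 9.0 + 87.36·0.6328·0.5985 = 42.084 kPa
Denominator = 87.36·sin37.3°·cos37.3° = 87.36·0.6060·0.7955 = 42.112 kPa
FS = 42.084 / 42.112 = 0.999

FS = 1.00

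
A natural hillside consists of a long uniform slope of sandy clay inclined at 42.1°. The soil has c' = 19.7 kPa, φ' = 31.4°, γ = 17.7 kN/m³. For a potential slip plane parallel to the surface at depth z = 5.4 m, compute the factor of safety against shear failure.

FS = 1.09

For an infinite slope with a slip plane parallel to the surface (no pore pressure): FS = [c' + γz cos²β tanφ'] / [γz sinβ cosβ].
γz = 17.7·5.4 = 95.58 kN/m²
Numerator = 19.7 + 95.58·cos²42.1°·tan31.4° = 19.7 + 95.58·0.5505·0.6104 = 51.819 kPa
Denominator = 95.58·sin42.1°·cos42.1° = 95.58·0.6704·0.7420 = 47.545 kPa
FS = 51.819 / 47.545 = 1.090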